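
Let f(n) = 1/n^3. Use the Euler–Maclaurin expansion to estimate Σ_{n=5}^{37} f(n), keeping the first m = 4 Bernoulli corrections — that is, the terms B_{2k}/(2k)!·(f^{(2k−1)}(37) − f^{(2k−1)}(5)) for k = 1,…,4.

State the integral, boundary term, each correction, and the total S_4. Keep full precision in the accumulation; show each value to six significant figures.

∫_5^37 1/x^3 dx evaluates to 0.0196348.
Endpoint term: (f(5) + f(37))/2 = (0.00800000 + 1.97422e-05)/2 = 0.00400987.
So far: 0.0236446.
Correction k=1: B_{2}/2! · (f^{(1)}(37) − f^{(1)}(5)) = 1/12 · (-1.60072e-06 − (-0.00480000)) = 0.000399867.
Running total after k=1: 0.0240445.
Correction k=2: B_{4}/4! · (f^{(3)}(37) − f^{(3)}(5)) = −1/720 · (-2.33852e-08 − (-0.00384000)) = -5.33330e-06.
Running total after k=2: 0.0240392.
Correction k=3: B_{6}/6! · (f^{(5)}(37) − f^{(5)}(5)) = 1/30240 · (-7.17442e-10 − (-0.00645120)) = 2.13333e-07.
Running total after k=3: 0.0240394.
Correction k=4: B_{8}/8! · (f^{(7)}(37) − f^{(7)}(5)) = −1/1209600 · (-3.77325e-11 − (-0.0185795)) = -1.53600e-08.

S_4 ≈ 0.0240394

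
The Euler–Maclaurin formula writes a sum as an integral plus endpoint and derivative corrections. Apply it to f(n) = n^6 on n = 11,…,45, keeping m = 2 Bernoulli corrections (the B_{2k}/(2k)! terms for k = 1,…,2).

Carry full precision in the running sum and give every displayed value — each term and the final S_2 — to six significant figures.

∫_11^45 x^6 dx evaluates to 5.33786e+10.
Endpoint term: (f(11) + f(45))/2 = (1.77156e+06 + 8.30377e+09)/2 = 4.15277e+09.
So far: 5.75313e+10.
Correction k=1: B_{2}/2! · (f^{(1)}(45) − f^{(1)}(11)) = 1/12 · (1.10717e+09 − 966306) = 9.21835e+07.
After k=1: 5.76235e+10.
Correction k=2: B_{4}/4! · (f^{(3)}(45) − f^{(3)}(11)) = −1/720 · (1.09350e+07 − 159720) = -14965.7.

S_2 ≈ 5.76235e+10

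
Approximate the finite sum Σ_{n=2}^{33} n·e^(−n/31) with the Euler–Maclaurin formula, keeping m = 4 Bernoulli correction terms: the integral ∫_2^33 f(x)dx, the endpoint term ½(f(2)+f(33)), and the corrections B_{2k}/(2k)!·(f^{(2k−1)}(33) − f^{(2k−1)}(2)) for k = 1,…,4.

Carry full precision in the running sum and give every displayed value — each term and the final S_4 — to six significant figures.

Integral: ∫_2^33 x·e^(−x/31) dx = 274.813.
Endpoint term: (f(2) + f(33))/2 = (1.87504 + 11.3815)/2 = 6.62828.
So far: 281.441.
Order-1 term: 1/12 · (-0.0222513 − 0.877036) = -0.0749406.
Running total after k=1: 281.366.
Order-2 term: −1/720 · (0.000694629 − 0.00286376) = 3.01269e-06.
Running total after k=2: 281.366.
Order-3 term: 1/30240 · (1.46973e-06 − 5.01030e-06) = -1.17082e-10.
Running total after k=3: 281.366.
Order-4 term: −1/1209600 · (2.30660e-09 − 7.32635e-09) = 4.14992e-15.

S_4 ≈ 281.366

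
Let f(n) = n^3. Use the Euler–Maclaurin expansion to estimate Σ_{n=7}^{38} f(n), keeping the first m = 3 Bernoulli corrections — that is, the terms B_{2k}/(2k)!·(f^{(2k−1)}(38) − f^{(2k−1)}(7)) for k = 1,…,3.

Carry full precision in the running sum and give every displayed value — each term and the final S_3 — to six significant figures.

S_3 ≈ 548640

The integral term ∫_7^38 x^3 dx = 520684.
Boundary: ½(f(7) + f(38)) = ½(343.000 + 54872.0) = 27607.5.
So far: 548291.
k=1: B_{2}/(2)! × [f^{(1)}(38) − f^{(1)}(7)] = 1/12 × (4332.00 − 147.000) = 348.750.
Running total after k=1: 548640.
k=2: B_{4}/(4)! × [f^{(3)}(38) − f^{(3)}(7)] = −1/720 × (6.00000 − 6.00000) = 0.00000.
Running total after k=2: 548640.
k=3: B_{6}/(6)! × [f^{(5)}(38) − f^{(5)}(7)] = 1/30240 × (0.00000 − 0.00000) = 0.00000.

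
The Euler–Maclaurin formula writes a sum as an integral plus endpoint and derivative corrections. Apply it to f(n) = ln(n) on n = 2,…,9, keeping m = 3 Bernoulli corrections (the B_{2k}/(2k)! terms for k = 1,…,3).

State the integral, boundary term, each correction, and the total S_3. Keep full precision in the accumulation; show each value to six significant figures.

Integral: ∫_2^9 ln(x) dx = 11.3887.
Boundary: ½(f(2) + f(9)) = ½(0.693147 + 2.19722) = 1.44519.
Running total after boundary: 12.8339.
Order-1 term: 1/12 · (0.111111 − 0.500000) = -0.0324074.
Running total after k=1: 12.8015.
Order-2 term: −1/720 · (0.00274348 − 0.250000) = 0.000343412.
Running total after k=2: 12.8018.
Order-3 term: 1/30240 · (0.000406442 − 0.750000) = -2.47881e-05.

S_3 ≈ 12.8018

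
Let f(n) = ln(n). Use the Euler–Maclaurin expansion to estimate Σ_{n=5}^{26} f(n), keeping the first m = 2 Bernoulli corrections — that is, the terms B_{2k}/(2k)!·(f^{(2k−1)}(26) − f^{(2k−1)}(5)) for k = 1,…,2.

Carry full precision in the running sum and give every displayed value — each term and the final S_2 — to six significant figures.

∫_5^26 ln(x) dx evaluates to 55.6633.
½[f(5) + f(26)] = ½[1.60944 + 3.25810] = 2.43377.
So far: 58.0971.
Order-1 term: 1/12 · (0.0384615 − 0.200000) = -0.0134615.
Running total after k=1: 58.0836.
Order-2 term: −1/720 · (0.000113792 − 0.0160000) = 2.20642e-05.

S_2 ≈ 58.0836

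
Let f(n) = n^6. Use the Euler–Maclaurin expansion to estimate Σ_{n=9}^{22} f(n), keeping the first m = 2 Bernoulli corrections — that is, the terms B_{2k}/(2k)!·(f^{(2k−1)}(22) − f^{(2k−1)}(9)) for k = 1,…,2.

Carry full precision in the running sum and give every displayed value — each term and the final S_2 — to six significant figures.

S_2 ≈ 4.15155e+08

The integral term ∫_9^22 x^6 dx = 3.55654e+08.
½[f(9) + f(22)] = ½[531441 + 1.13380e+08] = 5.69557e+07.
Running total after boundary: 4.12609e+08.
k=1: B_{2}/(2)! × [f^{(1)}(22) − f^{(1)}(9)] = 1/12 × (3.09218e+07 − 354294) = 2.54729e+06.
Partial sum through k=1: 4.15157e+08.
k=2: B_{4}/(4)! × [f^{(3)}(22) − f^{(3)}(9)] = −1/720 × (1.27776e+06 − 87480.0) = -1653.17.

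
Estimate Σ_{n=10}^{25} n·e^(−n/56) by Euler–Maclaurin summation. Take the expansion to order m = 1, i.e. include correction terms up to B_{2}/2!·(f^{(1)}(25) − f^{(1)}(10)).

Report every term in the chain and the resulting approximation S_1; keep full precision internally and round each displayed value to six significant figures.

S_1 ≈ 201.096

Integral: ∫_10^25 x·e^(−x/56) dx = 188.943.
Endpoint term: (f(10) + f(25))/2 = (8.36464 + 15.9977)/2 = 12.1812.
Running total after boundary: 201.124.
Correction k=1: B_{2}/2! · (f^{(1)}(25) − f^{(1)}(10)) = 1/12 · (0.354236 − 0.687096) = -0.0277383.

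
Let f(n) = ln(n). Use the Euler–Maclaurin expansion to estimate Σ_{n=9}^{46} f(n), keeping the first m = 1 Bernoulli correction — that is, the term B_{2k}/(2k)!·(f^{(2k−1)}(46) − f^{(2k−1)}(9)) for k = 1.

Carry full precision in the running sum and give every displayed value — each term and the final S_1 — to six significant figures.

S_1 ≈ 122.348

∫_9^46 ln(x) dx evaluates to 119.342.
Endpoint term: (f(9) + f(46))/2 = (2.19722 + 3.82864)/2 = 3.01293.
Running total after boundary: 122.355.
Order-1 term: 1/12 · (0.0217391 − 0.111111) = -0.00744767.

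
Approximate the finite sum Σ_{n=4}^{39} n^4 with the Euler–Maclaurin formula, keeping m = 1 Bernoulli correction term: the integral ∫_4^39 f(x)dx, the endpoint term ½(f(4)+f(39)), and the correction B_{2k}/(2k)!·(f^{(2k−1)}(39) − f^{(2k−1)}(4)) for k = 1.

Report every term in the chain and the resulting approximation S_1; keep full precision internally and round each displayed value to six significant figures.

Integral: ∫_4^39 x^4 dx = 1.80446e+07.
Endpoint term: (f(4) + f(39))/2 = (256.000 + 2.31344e+06)/2 = 1.15685e+06.
Running total after boundary: 1.92015e+07.
Order-1 term: 1/12 · (237276 − 256.000) = 19751.7.

S_1 ≈ 1.92212e+07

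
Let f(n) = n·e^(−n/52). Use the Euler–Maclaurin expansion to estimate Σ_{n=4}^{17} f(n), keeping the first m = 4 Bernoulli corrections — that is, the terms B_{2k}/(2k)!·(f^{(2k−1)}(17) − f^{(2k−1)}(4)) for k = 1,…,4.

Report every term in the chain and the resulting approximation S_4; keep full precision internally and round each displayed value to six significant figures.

S_4 ≈ 116.902

∫_4^17 x·e^(−x/52) dx evaluates to 108.951.
½[f(4) + f(17)] = ½[3.70384 + 12.2594] = 7.98161.
So far: 116.933.
Order-1 term: 1/12 · (0.485382 − 0.854733) = -0.0307793.
Partial sum through k=1: 116.902.
Order-2 term: −1/720 · (0.000712892 − 0.00100098) = 4.00125e-07.
Partial sum through k=2: 116.902.
Order-3 term: 1/30240 · (4.60902e-07 − 6.23471e-07) = -5.37594e-12.
Partial sum through k=3: 116.902.
Order-4 term: −1/1209600 · (2.43403e-10 − 3.24244e-10) = 6.68331e-17.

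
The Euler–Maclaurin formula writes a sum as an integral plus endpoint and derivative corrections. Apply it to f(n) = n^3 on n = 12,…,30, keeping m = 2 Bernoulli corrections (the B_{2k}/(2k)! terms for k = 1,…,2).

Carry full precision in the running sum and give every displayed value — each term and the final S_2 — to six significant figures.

Integral: ∫_12^30 x^3 dx = 197316.
Endpoint term: (f(12) + f(30))/2 = (1728.00 + 27000.0)/2 = 14364.0.
So far: 211680.
Order-1 term: 1/12 · (2700.00 − 432.000) = 189.000.
After k=1: 211869.
Order-2 term: −1/720 · (6.00000 − 6.00000) = 0.00000.

S_2 ≈ 211869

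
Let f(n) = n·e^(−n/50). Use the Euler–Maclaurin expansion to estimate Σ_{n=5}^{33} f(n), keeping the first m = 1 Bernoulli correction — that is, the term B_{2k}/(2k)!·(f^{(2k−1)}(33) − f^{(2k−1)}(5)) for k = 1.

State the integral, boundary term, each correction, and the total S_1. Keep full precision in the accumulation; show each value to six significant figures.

S_1 ≈ 354.107

The integral term ∫_5^33 x·e^(−x/50) dx = 343.370.
½[f(5) + f(33)] = ½[4.52419 + 17.0561] = 10.7901.
Running total after boundary: 354.160.
Correction k=1: B_{2}/2! · (f^{(1)}(33) − f^{(1)}(5)) = 1/12 · (0.175729 − 0.814354) = -0.0532187.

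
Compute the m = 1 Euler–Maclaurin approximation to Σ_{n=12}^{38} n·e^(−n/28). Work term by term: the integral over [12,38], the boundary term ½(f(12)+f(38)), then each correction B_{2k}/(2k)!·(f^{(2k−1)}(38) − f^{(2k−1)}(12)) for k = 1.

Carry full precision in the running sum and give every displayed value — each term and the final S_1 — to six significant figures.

S_1 ≈ 262.706

Integral: ∫_12^38 x·e^(−x/28) dx = 253.946.
Endpoint term: (f(12) + f(38))/2 = (7.81727 + 9.78102)/2 = 8.79914.
Running total after boundary: 262.745.
Order-1 term: 1/12 · (-0.0919268 − 0.372251) = -0.0386815.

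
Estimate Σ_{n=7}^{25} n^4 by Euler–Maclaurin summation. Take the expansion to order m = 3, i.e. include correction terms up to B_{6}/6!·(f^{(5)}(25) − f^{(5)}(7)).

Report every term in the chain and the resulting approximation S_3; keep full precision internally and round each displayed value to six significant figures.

S_3 ≈ 2.15137e+06

The integral term ∫_7^25 x^4 dx = 1.94976e+06.
Boundary: ½(f(7) + f(25)) = ½(2401.00 + 390625) = 196513.
Running total after boundary: 2.14628e+06.
k=1: B_{2}/(2)! × [f^{(1)}(25) − f^{(1)}(7)] = 1/12 × (62500.0 − 1372.00) = 5094.00.
After k=1: 2.15137e+06.
k=2: B_{4}/(4)! × [f^{(3)}(25) − f^{(3)}(7)] = −1/720 × (600.000 − 168.000) = -0.600000.
After k=2: 2.15137e+06.
k=3: B_{6}/(6)! × [f^{(5)}(25) − f^{(5)}(7)] = 1/30240 × (0.00000 − 0.00000) = 0.00000.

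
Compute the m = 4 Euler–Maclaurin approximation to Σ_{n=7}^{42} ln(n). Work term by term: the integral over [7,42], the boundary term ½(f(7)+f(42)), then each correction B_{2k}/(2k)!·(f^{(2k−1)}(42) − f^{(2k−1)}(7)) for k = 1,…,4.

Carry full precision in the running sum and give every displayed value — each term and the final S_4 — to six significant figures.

S_4 ≈ 111.193

The integral term ∫_7^42 ln(x) dx = 108.361.
Boundary: ½(f(7) + f(42)) = ½(1.94591 + 3.73767) = 2.84179.
Running total after boundary: 111.203.
Correction k=1: B_{2}/2! · (f^{(1)}(42) − f^{(1)}(7)) = 1/12 · (0.0238095 − 0.142857) = -0.00992063.
Partial sum through k=1: 111.193.
Correction k=2: B_{4}/4! · (f^{(3)}(42) − f^{(3)}(7)) = −1/720 · (2.69949e-05 − 0.00583090) = 8.06098e-06.
Partial sum through k=2: 111.193.
Correction k=3: B_{6}/6! · (f^{(5)}(42) − f^{(5)}(7)) = 1/30240 · (1.83639e-07 − 0.00142798) = -4.72154e-08.
Partial sum through k=3: 111.193.
Correction k=4: B_{8}/8! · (f^{(7)}(42) − f^{(7)}(7)) = −1/1209600 · (3.12311e-09 − 0.000874271) = 7.22775e-10.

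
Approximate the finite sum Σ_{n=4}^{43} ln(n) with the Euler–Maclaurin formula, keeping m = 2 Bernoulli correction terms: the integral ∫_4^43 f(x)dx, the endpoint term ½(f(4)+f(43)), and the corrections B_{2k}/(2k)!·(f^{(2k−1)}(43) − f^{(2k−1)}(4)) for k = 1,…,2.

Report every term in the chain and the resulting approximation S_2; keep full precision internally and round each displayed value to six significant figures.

S_2 ≈ 119.741

The integral term ∫_4^43 ln(x) dx = 117.186.
½[f(4) + f(43)] = ½[1.38629 + 3.76120] = 2.57375.
So far: 119.760.
k=1: B_{2}/(2)! × [f^{(1)}(43) − f^{(1)}(4)] = 1/12 × (0.0232558 − 0.250000) = -0.0188953.
After k=1: 119.741.
k=2: B_{4}/(4)! × [f^{(3)}(43) − f^{(3)}(4)] = −1/720 × (2.51550e-05 − 0.0312500) = 4.33678e-05.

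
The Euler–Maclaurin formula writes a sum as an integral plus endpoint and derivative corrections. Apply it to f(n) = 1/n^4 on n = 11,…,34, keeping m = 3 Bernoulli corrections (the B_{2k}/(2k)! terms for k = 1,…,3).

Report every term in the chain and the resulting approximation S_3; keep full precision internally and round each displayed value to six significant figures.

Integral: ∫_11^34 1/x^4 dx = 0.000241957.
Boundary: ½(f(11) + f(34)) = ½(6.83013e-05 + 7.48315e-07) = 3.45248e-05.
So far: 0.000276482.
k=1: B_{2}/(2)! × [f^{(1)}(34) − f^{(1)}(11)] = 1/12 × (-8.80370e-08 − (-2.48369e-05)) = 2.06240e-06.
Partial sum through k=1: 0.000278545.
k=2: B_{4}/(4)! × [f^{(3)}(34) − f^{(3)}(11)] = −1/720 × (-2.28470e-09 − (-6.15790e-06)) = -8.54946e-09.
Partial sum through k=2: 0.000278536.
k=3: B_{6}/(6)! × [f^{(5)}(34) − f^{(5)}(11)] = 1/30240 × (-1.10677e-10 − (-2.84994e-06)) = 9.42403e-11.

S_3 ≈ 0.000278536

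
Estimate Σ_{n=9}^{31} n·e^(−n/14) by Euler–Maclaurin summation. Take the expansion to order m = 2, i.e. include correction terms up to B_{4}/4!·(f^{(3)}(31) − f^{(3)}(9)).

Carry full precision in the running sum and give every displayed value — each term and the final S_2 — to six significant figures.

The integral term ∫_9^31 x·e^(−x/14) dx = 100.488.
½[f(9) + f(31)] = ½[4.73209 + 3.38618] = 4.05913.
Integral + boundary = 104.547.
k=1: B_{2}/(2)! × [f^{(1)}(31) − f^{(1)}(9)] = 1/12 × (-0.132638 − 0.187781) = -0.0267016.
Partial sum through k=1: 104.520.
k=2: B_{4}/(4)! × [f^{(3)}(31) − f^{(3)}(9)] = −1/720 × (0.000437881 − 0.00632325) = 8.17413e-06.

S_2 ≈ 104.520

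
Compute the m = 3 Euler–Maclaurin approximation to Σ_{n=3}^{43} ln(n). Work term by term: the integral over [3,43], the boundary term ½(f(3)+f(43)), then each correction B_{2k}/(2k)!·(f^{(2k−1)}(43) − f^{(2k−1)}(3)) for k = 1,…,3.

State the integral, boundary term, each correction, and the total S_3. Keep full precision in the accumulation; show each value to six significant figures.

The integral term ∫_3^43 ln(x) dx = 118.436.
Endpoint term: (f(3) + f(43))/2 = (1.09861 + 3.76120)/2 = 2.42991.
So far: 120.866.
k=1: B_{2}/(2)! × [f^{(1)}(43) − f^{(1)}(3)] = 1/12 × (0.0232558 − 0.333333) = -0.0258398.
Running total after k=1: 120.840.
k=2: B_{4}/(4)! × [f^{(3)}(43) − f^{(3)}(3)] = −1/720 × (2.51550e-05 − 0.0740741) = 0.000102846.
Running total after k=2: 120.840.
k=3: B_{6}/(6)! × [f^{(5)}(43) − f^{(5)}(3)] = 1/30240 × (1.63256e-07 − 0.0987654) = -3.26605e-06.

S_3 ≈ 120.840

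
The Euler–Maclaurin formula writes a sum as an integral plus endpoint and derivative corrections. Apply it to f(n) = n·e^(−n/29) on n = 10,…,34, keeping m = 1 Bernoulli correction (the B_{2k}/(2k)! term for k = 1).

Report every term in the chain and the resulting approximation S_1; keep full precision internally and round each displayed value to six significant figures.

The integral term ∫_10^34 x·e^(−x/29) dx = 235.462.
Endpoint term: (f(10) + f(34))/2 = (7.08342 + 10.5270)/2 = 8.80523.
Integral + boundary = 244.267.
Correction k=1: B_{2}/2! · (f^{(1)}(34) − f^{(1)}(10)) = 1/12 · (-0.0533825 − 0.464086) = -0.0431224.

S_1 ≈ 244.224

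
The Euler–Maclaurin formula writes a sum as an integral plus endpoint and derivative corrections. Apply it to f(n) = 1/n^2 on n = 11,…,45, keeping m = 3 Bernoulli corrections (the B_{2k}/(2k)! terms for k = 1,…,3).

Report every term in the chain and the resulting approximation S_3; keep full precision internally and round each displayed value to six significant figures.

S_3 ≈ 0.0731892

∫_11^45 1/x^2 dx evaluates to 0.0686869.
Boundary: ½(f(11) + f(45)) = ½(0.00826446 + 0.000493827) = 0.00437914.
Integral + boundary = 0.0730660.
Correction k=1: B_{2}/2! · (f^{(1)}(45) − f^{(1)}(11)) = 1/12 · (-2.19479e-05 − (-0.00150263)) = 0.000123390.
Running total after k=1: 0.0731894.
Correction k=2: B_{4}/4! · (f^{(3)}(45) − f^{(3)}(11)) = −1/720 · (-1.30061e-07 − (-0.000149021)) = -2.06793e-07.
Running total after k=2: 0.0731892.
Correction k=3: B_{6}/6! · (f^{(5)}(45) − f^{(5)}(11)) = 1/30240 · (-1.92684e-09 − (-3.69474e-05)) = 1.22174e-09.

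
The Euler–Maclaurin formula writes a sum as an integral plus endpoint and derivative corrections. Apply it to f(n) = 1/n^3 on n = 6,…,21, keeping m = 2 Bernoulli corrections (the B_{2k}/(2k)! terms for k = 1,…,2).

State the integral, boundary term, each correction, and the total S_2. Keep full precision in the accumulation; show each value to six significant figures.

S_2 ≈ 0.0153137

∫_6^21 1/x^3 dx evaluates to 0.0127551.
Boundary: ½(f(6) + f(21)) = ½(0.00462963 + 0.000107980) = 0.00236880.
Running total after boundary: 0.0151239.
Correction k=1: B_{2}/2! · (f^{(1)}(21) − f^{(1)}(6)) = 1/12 · (-1.54257e-05 − (-0.00231481)) = 0.000191616.
After k=1: 0.0153155.
Correction k=2: B_{4}/4! · (f^{(3)}(21) − f^{(3)}(6)) = −1/720 · (-6.99577e-07 − (-0.00128601)) = -1.78515e-06.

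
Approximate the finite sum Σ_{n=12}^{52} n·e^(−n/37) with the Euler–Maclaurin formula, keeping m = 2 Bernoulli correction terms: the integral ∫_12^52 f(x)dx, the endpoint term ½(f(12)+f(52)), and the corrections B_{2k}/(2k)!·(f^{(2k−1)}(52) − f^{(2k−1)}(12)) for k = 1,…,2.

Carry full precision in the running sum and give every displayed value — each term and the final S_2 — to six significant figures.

S_2 ≈ 513.827

∫_12^52 x·e^(−x/37) dx evaluates to 503.161.
Boundary: ½(f(12) + f(52)) = ½(8.67619 + 12.7539) = 10.7151.
Integral + boundary = 513.876.
Correction k=1: B_{2}/2! · (f^{(1)}(52) − f^{(1)}(12)) = 1/12 · (-0.0994328 − 0.488524) = -0.0489964.
After k=1: 513.827.
Correction k=2: B_{4}/4! · (f^{(3)}(52) − f^{(3)}(12)) = −1/720 · (0.000285685 − 0.00141312) = 1.56588e-06.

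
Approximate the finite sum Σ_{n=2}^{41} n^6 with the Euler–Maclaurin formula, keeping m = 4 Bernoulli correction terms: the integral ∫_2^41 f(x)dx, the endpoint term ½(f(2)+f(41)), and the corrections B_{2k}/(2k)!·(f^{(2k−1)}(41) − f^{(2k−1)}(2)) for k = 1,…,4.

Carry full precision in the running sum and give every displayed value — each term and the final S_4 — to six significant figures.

S_4 ≈ 3.02550e+10

The integral term ∫_2^41 x^6 dx = 2.78220e+10.
Boundary: ½(f(2) + f(41)) = ½(64.0000 + 4.75010e+09) = 2.37505e+09.
So far: 3.01971e+10.
Correction k=1: B_{2}/2! · (f^{(1)}(41) − f^{(1)}(2)) = 1/12 · (6.95137e+08 − 192.000) = 5.79281e+07.
Running total after k=1: 3.02550e+10.
Correction k=2: B_{4}/4! · (f^{(3)}(41) − f^{(3)}(2)) = −1/720 · (8.27052e+06 − 960.000) = -11485.5.
Running total after k=2: 3.02550e+10.
Correction k=3: B_{6}/6! · (f^{(5)}(41) − f^{(5)}(2)) = 1/30240 · (29520.0 − 1440.00) = 0.928571.
Running total after k=3: 3.02550e+10.
Correction k=4: B_{8}/8! · (f^{(7)}(41) − f^{(7)}(2)) = −1/1209600 · (0.00000 − 0.00000) = 0.00000.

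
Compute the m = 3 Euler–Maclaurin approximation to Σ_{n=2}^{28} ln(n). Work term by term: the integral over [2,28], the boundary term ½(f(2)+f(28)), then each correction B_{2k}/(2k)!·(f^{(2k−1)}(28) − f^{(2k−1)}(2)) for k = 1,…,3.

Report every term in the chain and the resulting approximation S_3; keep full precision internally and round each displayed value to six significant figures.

The integral term ∫_2^28 ln(x) dx = 65.9154.
½[f(2) + f(28)] = ½[0.693147 + 3.33220] = 2.01268.
So far: 67.9281.
Correction k=1: B_{2}/2! · (f^{(1)}(28) − f^{(1)}(2)) = 1/12 · (0.0357143 − 0.500000) = -0.0386905.
Partial sum through k=1: 67.8894.
Correction k=2: B_{4}/4! · (f^{(3)}(28) − f^{(3)}(2)) = −1/720 · (9.11079e-05 − 0.250000) = 0.000347096.
Partial sum through k=2: 67.8898.
Correction k=3: B_{6}/6! · (f^{(5)}(28) − f^{(5)}(2)) = 1/30240 · (1.39451e-06 − 0.750000) = -2.48015e-05.

S_3 ≈ 67.8897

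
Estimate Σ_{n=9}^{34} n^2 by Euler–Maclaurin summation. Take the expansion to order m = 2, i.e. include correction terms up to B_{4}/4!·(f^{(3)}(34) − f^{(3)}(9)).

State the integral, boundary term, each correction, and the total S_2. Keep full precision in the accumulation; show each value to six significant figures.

S_2 ≈ 13481.0

The integral term ∫_9^34 x^2 dx = 12858.3.
½[f(9) + f(34)] = ½[81.0000 + 1156.00] = 618.500.
So far: 13476.8.
Order-1 term: 1/12 · (68.0000 − 18.0000) = 4.16667.
After k=1: 13481.0.
Order-2 term: −1/720 · (0.00000 − 0.00000) = 0.00000.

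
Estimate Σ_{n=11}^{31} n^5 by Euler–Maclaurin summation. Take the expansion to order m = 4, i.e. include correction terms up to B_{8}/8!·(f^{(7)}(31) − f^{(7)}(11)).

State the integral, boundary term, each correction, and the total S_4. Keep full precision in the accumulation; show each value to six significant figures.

S_4 ≈ 1.62396e+08

The integral term ∫_11^31 x^5 dx = 1.47622e+08.
Boundary: ½(f(11) + f(31)) = ½(161051 + 2.86292e+07) = 1.43951e+07.
Integral + boundary = 1.62017e+08.
Order-1 term: 1/12 · (4.61760e+06 − 73205.0) = 378700.
After k=1: 1.62396e+08.
Order-2 term: −1/720 · (57660.0 − 7260.00) = -70.0000.
After k=2: 1.62396e+08.
Order-3 term: 1/30240 · (120.000 − 120.000) = 0.00000.
After k=3: 1.62396e+08.
Order-4 term: −1/1209600 · (0.00000 − 0.00000) = 0.00000.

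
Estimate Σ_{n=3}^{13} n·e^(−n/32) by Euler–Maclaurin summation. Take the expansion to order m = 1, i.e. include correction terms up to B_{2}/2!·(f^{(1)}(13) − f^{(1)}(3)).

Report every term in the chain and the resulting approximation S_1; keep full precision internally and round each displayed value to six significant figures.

The integral term ∫_3^13 x·e^(−x/32) dx = 60.5248.
Boundary: ½(f(3) + f(13)) = ½(2.73153 + 8.65987) = 5.69570.
Running total after boundary: 66.2205.
Correction k=1: B_{2}/2! · (f^{(1)}(13) − f^{(1)}(3)) = 1/12 · (0.395523 − 0.825150) = -0.0358023.

S_1 ≈ 66.1847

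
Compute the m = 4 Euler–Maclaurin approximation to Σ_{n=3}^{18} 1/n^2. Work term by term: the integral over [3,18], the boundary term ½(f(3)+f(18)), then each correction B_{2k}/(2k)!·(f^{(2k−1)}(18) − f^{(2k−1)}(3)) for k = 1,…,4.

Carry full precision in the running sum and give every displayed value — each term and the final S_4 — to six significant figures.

The integral term ∫_3^18 1/x^2 dx = 0.277778.
Endpoint term: (f(3) + f(18))/2 = (0.111111 + 0.00308642)/2 = 0.0570988.
Integral + boundary = 0.334877.
Correction k=1: B_{2}/2! · (f^{(1)}(18) − f^{(1)}(3)) = 1/12 · (-0.000342936 − (-0.0740741)) = 0.00614426.
Running total after k=1: 0.341021.
Correction k=2: B_{4}/4! · (f^{(3)}(18) − f^{(3)}(3)) = −1/720 · (-1.27013e-05 − (-0.0987654)) = -0.000137157.
Running total after k=2: 0.340884.
Correction k=3: B_{6}/6! · (f^{(5)}(18) − f^{(5)}(3)) = 1/30240 · (-1.17605e-06 − (-0.329218)) = 1.08868e-05.
Running total after k=3: 0.340895.
Correction k=4: B_{8}/8! · (f^{(7)}(18) − f^{(7)}(3)) = −1/1209600 · (-2.03268e-07 − (-2.04847)) = -1.69351e-06.

S_4 ≈ 0.340893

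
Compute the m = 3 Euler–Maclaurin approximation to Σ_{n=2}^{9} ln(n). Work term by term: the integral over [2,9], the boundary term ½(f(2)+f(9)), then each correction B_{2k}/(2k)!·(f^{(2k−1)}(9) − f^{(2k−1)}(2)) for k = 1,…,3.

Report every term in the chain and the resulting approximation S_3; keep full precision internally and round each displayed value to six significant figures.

S_3 ≈ 12.8018

∫_2^9 ln(x) dx evaluates to 11.3887.
Boundary: ½(f(2) + f(9)) = ½(0.693147 + 2.19722) = 1.44519.
So far: 12.8339.
Order-1 term: 1/12 · (0.111111 − 0.500000) = -0.0324074.
Running total after k=1: 12.8015.
Order-2 term: −1/720 · (0.00274348 − 0.250000) = 0.000343412.
Running total after k=2: 12.8018.
Order-3 term: 1/30240 · (0.000406442 − 0.750000) = -2.47881e-05.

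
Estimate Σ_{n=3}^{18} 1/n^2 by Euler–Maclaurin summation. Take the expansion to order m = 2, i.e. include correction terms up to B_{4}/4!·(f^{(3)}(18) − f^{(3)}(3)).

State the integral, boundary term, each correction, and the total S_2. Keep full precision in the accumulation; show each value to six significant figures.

S_2 ≈ 0.340884

∫_3^18 1/x^2 dx evaluates to 0.277778.
Endpoint term: (f(3) + f(18))/2 = (0.111111 + 0.00308642)/2 = 0.0570988.
Running total after boundary: 0.334877.
Correction k=1: B_{2}/2! · (f^{(1)}(18) − f^{(1)}(3)) = 1/12 · (-0.000342936 − (-0.0740741)) = 0.00614426.
Partial sum through k=1: 0.341021.
Correction k=2: B_{4}/4! · (f^{(3)}(18) − f^{(3)}(3)) = −1/720 · (-1.27013e-05 − (-0.0987654)) = -0.000137157.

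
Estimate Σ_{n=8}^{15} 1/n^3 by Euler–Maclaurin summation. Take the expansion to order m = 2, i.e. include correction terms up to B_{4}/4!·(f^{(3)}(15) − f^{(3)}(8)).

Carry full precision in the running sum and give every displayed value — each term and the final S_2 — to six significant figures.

S_2 ≈ 0.00677077

The integral term ∫_8^15 1/x^3 dx = 0.00559028.
Boundary: ½(f(8) + f(15)) = ½(0.00195312 + 0.000296296) = 0.00112471.
So far: 0.00671499.
Order-1 term: 1/12 · (-5.92593e-05 − (-0.000732422)) = 5.60969e-05.
After k=1: 0.00677109.
Order-2 term: −1/720 · (-5.26749e-06 − (-0.000228882)) = -3.10575e-07.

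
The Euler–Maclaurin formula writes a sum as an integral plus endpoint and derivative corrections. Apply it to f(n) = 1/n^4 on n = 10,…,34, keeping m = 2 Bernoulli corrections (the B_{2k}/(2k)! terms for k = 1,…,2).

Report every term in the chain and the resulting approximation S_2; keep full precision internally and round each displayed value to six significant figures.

S_2 ≈ 0.000378536

∫_10^34 1/x^4 dx evaluates to 0.000324852.
Endpoint term: (f(10) + f(34))/2 = (0.000100000 + 7.48315e-07)/2 = 5.03742e-05.
Running total after boundary: 0.000375227.
Correction k=1: B_{2}/2! · (f^{(1)}(34) − f^{(1)}(10)) = 1/12 · (-8.80370e-08 − (-4.00000e-05)) = 3.32600e-06.
Running total after k=1: 0.000378553.
Correction k=2: B_{4}/4! · (f^{(3)}(34) − f^{(3)}(10)) = −1/720 · (-2.28470e-09 − (-1.20000e-05)) = -1.66635e-08.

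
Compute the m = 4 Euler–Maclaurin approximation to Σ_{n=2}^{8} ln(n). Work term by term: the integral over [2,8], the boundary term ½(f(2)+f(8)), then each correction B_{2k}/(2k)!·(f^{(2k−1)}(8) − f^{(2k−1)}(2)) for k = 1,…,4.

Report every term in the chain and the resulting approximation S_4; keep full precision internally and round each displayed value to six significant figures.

∫_2^8 ln(x) dx evaluates to 9.24924.
Endpoint term: (f(2) + f(8))/2 = (0.693147 + 2.07944)/2 = 1.38629.
Integral + boundary = 10.6355.
k=1: B_{2}/(2)! × [f^{(1)}(8) − f^{(1)}(2)] = 1/12 × (0.125000 − 0.500000) = -0.0312500.
Running total after k=1: 10.6043.
k=2: B_{4}/(4)! × [f^{(3)}(8) − f^{(3)}(2)] = −1/720 × (0.00390625 − 0.250000) = 0.000341797.
Running total after k=2: 10.6046.
k=3: B_{6}/(6)! × [f^{(5)}(8) − f^{(5)}(2)] = 1/30240 × (0.000732422 − 0.750000) = -2.47774e-05.
Running total after k=3: 10.6046.
k=4: B_{8}/(8)! × [f^{(7)}(8) − f^{(7)}(2)] = −1/1209600 × (0.000343323 − 5.62500) = 4.65001e-06.

S_4 ≈ 10.6046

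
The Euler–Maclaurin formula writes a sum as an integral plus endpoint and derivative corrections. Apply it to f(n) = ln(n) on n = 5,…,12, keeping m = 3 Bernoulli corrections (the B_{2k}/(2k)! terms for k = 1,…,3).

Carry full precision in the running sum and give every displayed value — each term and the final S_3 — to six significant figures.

S_3 ≈ 16.8092

Integral: ∫_5^12 ln(x) dx = 14.7717.
Endpoint term: (f(5) + f(12))/2 = (1.60944 + 2.48491)/2 = 2.04717.
Running total after boundary: 16.8189.
Correction k=1: B_{2}/2! · (f^{(1)}(12) − f^{(1)}(5)) = 1/12 · (0.0833333 − 0.200000) = -0.00972222.
Running total after k=1: 16.8091.
Correction k=2: B_{4}/4! · (f^{(3)}(12) − f^{(3)}(5)) = −1/720 · (0.00115741 − 0.0160000) = 2.06147e-05.
Running total after k=2: 16.8092.
Correction k=3: B_{6}/6! · (f^{(5)}(12) − f^{(5)}(5)) = 1/30240 · (9.64506e-05 − 0.00768000) = -2.50779e-07.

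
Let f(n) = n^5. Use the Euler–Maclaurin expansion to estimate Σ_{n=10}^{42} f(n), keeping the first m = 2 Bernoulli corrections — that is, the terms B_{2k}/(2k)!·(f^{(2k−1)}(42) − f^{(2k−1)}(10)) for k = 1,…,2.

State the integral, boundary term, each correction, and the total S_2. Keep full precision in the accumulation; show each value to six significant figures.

S_2 ≈ 9.81360e+08

∫_10^42 x^5 dx evaluates to 9.14672e+08.
½[f(10) + f(42)] = ½[100000 + 1.30691e+08] = 6.53956e+07.
Running total after boundary: 9.80068e+08.
Correction k=1: B_{2}/2! · (f^{(1)}(42) − f^{(1)}(10)) = 1/12 · (1.55585e+07 − 50000.0) = 1.29237e+06.
Running total after k=1: 9.81360e+08.
Correction k=2: B_{4}/4! · (f^{(3)}(42) − f^{(3)}(10)) = −1/720 · (105840 − 6000.00) = -138.667.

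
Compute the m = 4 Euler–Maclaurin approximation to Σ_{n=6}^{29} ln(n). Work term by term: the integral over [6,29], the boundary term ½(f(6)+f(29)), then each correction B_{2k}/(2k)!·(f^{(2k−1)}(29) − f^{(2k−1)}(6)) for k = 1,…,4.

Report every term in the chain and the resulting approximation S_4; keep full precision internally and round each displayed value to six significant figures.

S_4 ≈ 66.4695

Integral: ∫_6^29 ln(x) dx = 63.9010.
½[f(6) + f(29)] = ½[1.79176 + 3.36730] = 2.57953.
Running total after boundary: 66.4805.
Order-1 term: 1/12 · (0.0344828 − 0.166667) = -0.0110153.
Running total after k=1: 66.4695.
Order-2 term: −1/720 · (8.20042e-05 − 0.00925926) = 1.27462e-05.
Running total after k=2: 66.4695.
Order-3 term: 1/30240 · (1.17010e-06 − 0.00308642) = -1.02025e-07.
Running total after k=3: 66.4695.
Order-4 term: −1/1209600 · (4.17394e-08 − 0.00257202) = 2.12630e-09.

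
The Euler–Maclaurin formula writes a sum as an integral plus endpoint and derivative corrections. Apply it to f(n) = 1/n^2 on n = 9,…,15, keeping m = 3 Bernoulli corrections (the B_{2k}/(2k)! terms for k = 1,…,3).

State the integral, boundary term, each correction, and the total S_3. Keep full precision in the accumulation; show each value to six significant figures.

The integral term ∫_9^15 1/x^2 dx = 0.0444444.
Boundary: ½(f(9) + f(15)) = ½(0.0123457 + 0.00444444) = 0.00839506.
Integral + boundary = 0.0528395.
k=1: B_{2}/(2)! × [f^{(1)}(15) − f^{(1)}(9)] = 1/12 × (-0.000592593 − (-0.00274348)) = 0.000179241.
Running total after k=1: 0.0530187.
k=2: B_{4}/(4)! × [f^{(3)}(15) − f^{(3)}(9)] = −1/720 × (-3.16049e-05 − (-0.000406442)) = -5.20607e-07.
Running total after k=2: 0.0530182.
k=3: B_{6}/(6)! × [f^{(5)}(15) − f^{(5)}(9)] = 1/30240 × (-4.21399e-06 − (-0.000150534)) = 4.83863e-09.

S_3 ≈ 0.0530182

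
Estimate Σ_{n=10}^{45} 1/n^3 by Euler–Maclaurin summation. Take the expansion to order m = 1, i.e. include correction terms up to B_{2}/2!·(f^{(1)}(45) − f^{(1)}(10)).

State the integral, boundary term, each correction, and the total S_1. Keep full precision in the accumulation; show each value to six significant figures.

The integral term ∫_10^45 1/x^3 dx = 0.00475309.
½[f(10) + f(45)] = ½[0.00100000 + 1.09739e-05] = 0.000505487.
Integral + boundary = 0.00525857.
Correction k=1: B_{2}/2! · (f^{(1)}(45) − f^{(1)}(10)) = 1/12 · (-7.31596e-07 − (-0.000300000)) = 2.49390e-05.

S_1 ≈ 0.00528351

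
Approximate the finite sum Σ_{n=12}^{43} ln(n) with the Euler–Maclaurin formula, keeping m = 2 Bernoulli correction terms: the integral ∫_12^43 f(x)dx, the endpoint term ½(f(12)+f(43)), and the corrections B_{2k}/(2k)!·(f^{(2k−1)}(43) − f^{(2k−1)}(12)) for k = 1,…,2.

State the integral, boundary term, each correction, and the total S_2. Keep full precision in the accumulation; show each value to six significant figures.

S_2 ≈ 104.031

The integral term ∫_12^43 ln(x) dx = 100.913.
½[f(12) + f(43)] = ½[2.48491 + 3.76120] = 3.12305.
Integral + boundary = 104.036.
Order-1 term: 1/12 · (0.0232558 − 0.0833333) = -0.00500646.
Running total after k=1: 104.031.
Order-2 term: −1/720 · (2.51550e-05 − 0.00115741) = 1.57257e-06.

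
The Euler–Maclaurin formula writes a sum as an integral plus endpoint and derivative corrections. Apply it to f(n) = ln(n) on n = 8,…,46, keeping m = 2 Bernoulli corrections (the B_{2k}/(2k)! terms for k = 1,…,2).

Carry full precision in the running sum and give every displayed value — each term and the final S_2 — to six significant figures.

S_2 ≈ 124.427

The integral term ∫_8^46 ln(x) dx = 121.482.
Endpoint term: (f(8) + f(46))/2 = (2.07944 + 3.82864)/2 = 2.95404.
Integral + boundary = 124.436.
Correction k=1: B_{2}/2! · (f^{(1)}(46) − f^{(1)}(8)) = 1/12 · (0.0217391 − 0.125000) = -0.00860507.
After k=1: 124.427.
Correction k=2: B_{4}/4! · (f^{(3)}(46) − f^{(3)}(8)) = −1/720 · (2.05474e-05 − 0.00390625) = 5.39681e-06.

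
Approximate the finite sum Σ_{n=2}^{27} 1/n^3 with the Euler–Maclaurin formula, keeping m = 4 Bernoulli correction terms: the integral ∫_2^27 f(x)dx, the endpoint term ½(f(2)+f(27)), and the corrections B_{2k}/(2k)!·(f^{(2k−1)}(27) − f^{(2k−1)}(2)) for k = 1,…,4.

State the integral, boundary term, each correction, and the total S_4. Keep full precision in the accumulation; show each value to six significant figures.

∫_2^27 1/x^3 dx evaluates to 0.124314.
Boundary: ½(f(2) + f(27)) = ½(0.125000 + 5.08053e-05) = 0.0625254.
So far: 0.186840.
Order-1 term: 1/12 · (-5.64503e-06 − (-0.187500)) = 0.0156245.
Partial sum through k=1: 0.202464.
Order-2 term: −1/720 · (-1.54870e-07 − (-0.937500)) = -0.00130208.
Partial sum through k=2: 0.201162.
Order-3 term: 1/30240 · (-8.92258e-09 − (-9.84375)) = 0.000325521.
Partial sum through k=3: 0.201487.
Order-4 term: −1/1209600 · (-8.81242e-10 − (-177.188)) = -0.000146484.

S_4 ≈ 0.201341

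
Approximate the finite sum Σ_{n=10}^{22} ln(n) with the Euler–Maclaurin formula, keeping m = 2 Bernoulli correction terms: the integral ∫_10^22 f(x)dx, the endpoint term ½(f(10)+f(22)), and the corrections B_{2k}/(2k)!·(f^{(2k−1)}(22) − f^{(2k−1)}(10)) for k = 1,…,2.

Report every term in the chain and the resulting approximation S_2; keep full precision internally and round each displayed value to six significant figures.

S_2 ≈ 35.6694

∫_10^22 ln(x) dx evaluates to 32.9771.
½[f(10) + f(22)] = ½[2.30259 + 3.09104] = 2.69681.
So far: 35.6739.
Order-1 term: 1/12 · (0.0454545 − 0.100000) = -0.00454545.
Partial sum through k=1: 35.6694.
Order-2 term: −1/720 · (0.000187829 − 0.00200000) = 2.51690e-06.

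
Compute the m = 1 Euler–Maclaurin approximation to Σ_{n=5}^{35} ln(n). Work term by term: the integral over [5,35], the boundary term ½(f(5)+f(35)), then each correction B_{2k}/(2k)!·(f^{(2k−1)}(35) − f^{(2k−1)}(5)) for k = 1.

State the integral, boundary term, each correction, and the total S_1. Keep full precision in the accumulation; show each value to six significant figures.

S_1 ≈ 88.9581

The integral term ∫_5^35 ln(x) dx = 86.3900.
Endpoint term: (f(5) + f(35))/2 = (1.60944 + 3.55535)/2 = 2.58239.
Running total after boundary: 88.9724.
k=1: B_{2}/(2)! × [f^{(1)}(35) − f^{(1)}(5)] = 1/12 × (0.0285714 − 0.200000) = -0.0142857.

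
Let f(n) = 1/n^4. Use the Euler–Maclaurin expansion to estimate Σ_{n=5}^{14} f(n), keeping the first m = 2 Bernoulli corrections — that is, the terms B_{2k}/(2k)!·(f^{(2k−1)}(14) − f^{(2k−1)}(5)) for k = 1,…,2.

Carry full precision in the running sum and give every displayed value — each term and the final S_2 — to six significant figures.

S_2 ≈ 0.00346212

The integral term ∫_5^14 1/x^4 dx = 0.00254519.
Boundary: ½(f(5) + f(14)) = ½(0.00160000 + 2.60308e-05) = 0.000813015.
Integral + boundary = 0.00335820.
Correction k=1: B_{2}/2! · (f^{(1)}(14) − f^{(1)}(5)) = 1/12 · (-7.43738e-06 − (-0.00128000)) = 0.000106047.
Partial sum through k=1: 0.00346425.
Correction k=2: B_{4}/4! · (f^{(3)}(14) − f^{(3)}(5)) = −1/720 · (-1.13837e-06 − (-0.00153600)) = -2.13175e-06.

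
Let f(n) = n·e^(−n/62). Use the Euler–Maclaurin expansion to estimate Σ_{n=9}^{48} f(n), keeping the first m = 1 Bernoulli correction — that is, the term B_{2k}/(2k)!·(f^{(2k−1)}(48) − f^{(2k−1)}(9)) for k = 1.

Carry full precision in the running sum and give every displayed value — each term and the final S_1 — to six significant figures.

S_1 ≈ 677.584

The integral term ∫_9^48 x·e^(−x/62) dx = 662.679.
Endpoint term: (f(9) + f(48))/2 = (7.78395 + 22.1316)/2 = 14.9578.
Integral + boundary = 677.637.
Correction k=1: B_{2}/2! · (f^{(1)}(48) − f^{(1)}(9)) = 1/12 · (0.104114 − 0.739335) = -0.0529351.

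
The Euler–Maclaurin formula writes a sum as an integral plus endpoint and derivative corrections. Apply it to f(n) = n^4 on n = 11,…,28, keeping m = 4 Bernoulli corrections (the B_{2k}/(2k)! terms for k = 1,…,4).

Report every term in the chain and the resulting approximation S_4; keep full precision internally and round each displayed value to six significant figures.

S_4 ≈ 3.73138e+06

Integral: ∫_11^28 x^4 dx = 3.40986e+06.
Boundary: ½(f(11) + f(28)) = ½(14641.0 + 614656) = 314648.
Running total after boundary: 3.72451e+06.
k=1: B_{2}/(2)! × [f^{(1)}(28) − f^{(1)}(11)] = 1/12 × (87808.0 − 5324.00) = 6873.67.
Partial sum through k=1: 3.73139e+06.
k=2: B_{4}/(4)! × [f^{(3)}(28) − f^{(3)}(11)] = −1/720 × (672.000 − 264.000) = -0.566667.
Partial sum through k=2: 3.73138e+06.
k=3: B_{6}/(6)! × [f^{(5)}(28) − f^{(5)}(11)] = 1/30240 × (0.00000 − 0.00000) = 0.00000.
Partial sum through k=3: 3.73138e+06.
k=4: B_{8}/(8)! × [f^{(7)}(28) − f^{(7)}(11)] = −1/1209600 × (0.00000 − 0.00000) = 0.00000.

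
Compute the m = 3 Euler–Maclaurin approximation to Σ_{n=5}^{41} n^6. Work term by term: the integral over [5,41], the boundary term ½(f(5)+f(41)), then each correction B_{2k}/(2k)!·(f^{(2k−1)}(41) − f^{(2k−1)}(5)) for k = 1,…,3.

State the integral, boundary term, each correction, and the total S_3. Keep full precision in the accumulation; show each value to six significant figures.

The integral term ∫_5^41 x^6 dx = 2.78220e+10.
½[f(5) + f(41)] = ½[15625.0 + 4.75010e+09] = 2.37506e+09.
Running total after boundary: 3.01971e+10.
Correction k=1: B_{2}/2! · (f^{(1)}(41) − f^{(1)}(5)) = 1/12 · (6.95137e+08 − 18750.0) = 5.79265e+07.
Running total after k=1: 3.02550e+10.
Correction k=2: B_{4}/4! · (f^{(3)}(41) − f^{(3)}(5)) = −1/720 · (8.27052e+06 − 15000.0) = -11466.0.
Running total after k=2: 3.02550e+10.
Correction k=3: B_{6}/6! · (f^{(5)}(41) − f^{(5)}(5)) = 1/30240 · (29520.0 − 3600.00) = 0.857143.

S_3 ≈ 3.02550e+10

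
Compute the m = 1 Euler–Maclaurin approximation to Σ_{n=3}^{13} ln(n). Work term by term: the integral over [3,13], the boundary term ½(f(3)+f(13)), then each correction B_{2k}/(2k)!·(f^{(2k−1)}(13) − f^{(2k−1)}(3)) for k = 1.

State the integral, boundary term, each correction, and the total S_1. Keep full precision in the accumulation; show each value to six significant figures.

Integral: ∫_3^13 ln(x) dx = 20.0485.
Endpoint term: (f(3) + f(13))/2 = (1.09861 + 2.56495)/2 = 1.83178.
Integral + boundary = 21.8803.
k=1: B_{2}/(2)! × [f^{(1)}(13) − f^{(1)}(3)] = 1/12 × (0.0769231 − 0.333333) = -0.0213675.

S_1 ≈ 21.8589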